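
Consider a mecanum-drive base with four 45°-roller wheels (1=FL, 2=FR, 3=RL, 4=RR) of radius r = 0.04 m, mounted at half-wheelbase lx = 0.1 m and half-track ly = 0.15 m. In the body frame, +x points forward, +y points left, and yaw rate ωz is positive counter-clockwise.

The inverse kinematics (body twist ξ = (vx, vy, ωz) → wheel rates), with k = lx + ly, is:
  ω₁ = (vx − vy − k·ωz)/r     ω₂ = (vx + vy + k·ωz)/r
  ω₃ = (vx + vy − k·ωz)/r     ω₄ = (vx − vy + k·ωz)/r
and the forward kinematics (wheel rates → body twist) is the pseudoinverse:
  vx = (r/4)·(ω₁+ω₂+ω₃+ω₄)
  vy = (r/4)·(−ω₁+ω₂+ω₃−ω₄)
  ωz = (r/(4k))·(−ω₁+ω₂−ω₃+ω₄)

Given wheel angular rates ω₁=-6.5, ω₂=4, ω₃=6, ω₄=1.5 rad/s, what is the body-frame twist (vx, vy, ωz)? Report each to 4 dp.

k = lx + ly = 0.1 + 0.15 = 0.2500
ω₁+ω₂+ω₃+ω₄ = 5.0000  →  vx = (0.04/4)·5.0000 = 0.0500
−ω₁+ω₂+ω₃−ω₄ = 15.0000  →  vy = (0.04/4)·15.0000 = 0.1500
−ω₁+ω₂−ω₃+ω₄ = 6.0000  →  ωz = (0.04/1.0000)·6.0000 = 0.2400

(0.0500, 0.1500, 0.2400)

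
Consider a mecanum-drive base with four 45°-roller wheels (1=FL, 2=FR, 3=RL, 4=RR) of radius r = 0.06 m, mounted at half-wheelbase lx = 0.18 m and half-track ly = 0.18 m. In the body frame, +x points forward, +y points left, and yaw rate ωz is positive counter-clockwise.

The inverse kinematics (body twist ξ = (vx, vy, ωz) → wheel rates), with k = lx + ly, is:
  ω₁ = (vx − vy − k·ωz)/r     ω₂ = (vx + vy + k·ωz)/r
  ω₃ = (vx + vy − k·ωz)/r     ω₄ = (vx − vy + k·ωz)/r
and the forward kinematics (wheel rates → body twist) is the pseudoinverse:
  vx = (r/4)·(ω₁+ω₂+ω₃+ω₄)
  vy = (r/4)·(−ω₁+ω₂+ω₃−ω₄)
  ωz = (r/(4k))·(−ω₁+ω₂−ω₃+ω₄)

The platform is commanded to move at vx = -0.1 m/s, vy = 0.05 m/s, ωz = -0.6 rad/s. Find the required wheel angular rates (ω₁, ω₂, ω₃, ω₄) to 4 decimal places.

k = lx + ly = 0.18 + 0.18 = 0.3600;  k·ωz = 0.3600·-0.6 = -0.2160
ω₁ (FL) = (vx − vy − k·ωz)/r = 0.0660/0.06 = 1.1000
ω₂ (FR) = (vx + vy + k·ωz)/r = -0.2660/0.06 = -4.4333
ω₃ (RL) = (vx + vy − k·ωz)/r = 0.1660/0.06 = 2.7667
ω₄ (RR) = (vx − vy + k·ωz)/r = -0.3660/0.06 = -6.1000

(1.1000, -4.4333, 2.7667, -6.1000)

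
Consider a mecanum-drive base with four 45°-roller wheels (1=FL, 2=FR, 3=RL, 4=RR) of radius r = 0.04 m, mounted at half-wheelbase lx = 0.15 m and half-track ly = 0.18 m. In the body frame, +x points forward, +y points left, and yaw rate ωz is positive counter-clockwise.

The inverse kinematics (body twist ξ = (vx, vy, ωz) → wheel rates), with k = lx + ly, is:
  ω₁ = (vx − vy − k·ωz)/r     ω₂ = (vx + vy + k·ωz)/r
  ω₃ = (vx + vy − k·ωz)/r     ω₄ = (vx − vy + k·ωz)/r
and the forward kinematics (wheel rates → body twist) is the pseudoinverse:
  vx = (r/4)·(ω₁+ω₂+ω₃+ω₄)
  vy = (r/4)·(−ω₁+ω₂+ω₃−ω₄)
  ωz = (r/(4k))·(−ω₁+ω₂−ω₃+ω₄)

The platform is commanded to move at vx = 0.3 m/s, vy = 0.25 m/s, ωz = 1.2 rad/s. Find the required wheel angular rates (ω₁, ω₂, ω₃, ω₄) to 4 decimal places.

(-8.6500, 23.6500, 3.8500, 11.1500)

k = lx + ly = 0.15 + 0.18 = 0.3300;  k·ωz = 0.3300·1.2 = 0.3960
ω₁ (FL) = (vx − vy − k·ωz)/r = -0.3460/0.04 = -8.6500
ω₂ (FR) = (vx + vy + k·ωz)/r = 0.9460/0.04 = 23.6500
ω₃ (RL) = (vx + vy − k·ωz)/r = 0.1540/0.04 = 3.8500
ω₄ (RR) = (vx − vy + k·ωz)/r = 0.4460/0.04 = 11.1500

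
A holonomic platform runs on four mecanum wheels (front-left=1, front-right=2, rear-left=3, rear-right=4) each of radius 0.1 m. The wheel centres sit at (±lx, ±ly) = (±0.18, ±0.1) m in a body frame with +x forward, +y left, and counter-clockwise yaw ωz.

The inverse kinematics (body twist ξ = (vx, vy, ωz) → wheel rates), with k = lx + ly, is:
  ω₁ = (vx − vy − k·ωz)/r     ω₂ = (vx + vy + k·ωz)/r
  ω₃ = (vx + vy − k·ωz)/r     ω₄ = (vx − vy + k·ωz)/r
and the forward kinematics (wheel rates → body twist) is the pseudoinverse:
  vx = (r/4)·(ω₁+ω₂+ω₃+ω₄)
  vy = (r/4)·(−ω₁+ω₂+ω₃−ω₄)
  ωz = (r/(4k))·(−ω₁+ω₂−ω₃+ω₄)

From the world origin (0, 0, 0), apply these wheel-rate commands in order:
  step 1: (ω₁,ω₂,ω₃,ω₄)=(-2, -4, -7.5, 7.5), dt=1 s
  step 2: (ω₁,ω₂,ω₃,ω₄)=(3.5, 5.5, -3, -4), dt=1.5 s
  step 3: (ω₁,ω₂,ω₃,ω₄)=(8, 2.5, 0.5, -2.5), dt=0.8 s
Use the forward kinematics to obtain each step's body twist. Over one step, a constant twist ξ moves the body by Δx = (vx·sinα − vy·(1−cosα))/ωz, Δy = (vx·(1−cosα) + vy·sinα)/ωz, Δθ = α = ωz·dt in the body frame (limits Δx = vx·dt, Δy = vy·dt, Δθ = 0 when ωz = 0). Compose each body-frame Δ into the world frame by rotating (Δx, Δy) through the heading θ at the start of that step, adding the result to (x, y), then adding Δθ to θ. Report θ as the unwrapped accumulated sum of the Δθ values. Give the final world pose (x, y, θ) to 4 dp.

step 1: ξ=(vx,vy,ωz)=(-0.1500, -0.4250, 1.1607), dt=1.0 → body Δ=(0.1017, -0.4135, 1.1607) → world pose (0.1017, -0.4135, 1.1607)
step 2: ξ=(vx,vy,ωz)=(0.0500, 0.0750, 0.0893), dt=1.5 → body Δ=(0.0673, 0.1172, 0.1339) → world pose (0.0210, -0.3051, 1.2946)
step 3: ξ=(vx,vy,ωz)=(0.2125, -0.0625, -0.7589), dt=0.8 → body Δ=(0.1450, -0.0970, -0.6071) → world pose (0.1539, -0.1920, 0.6875)

(0.1539, -0.1920, 0.6875)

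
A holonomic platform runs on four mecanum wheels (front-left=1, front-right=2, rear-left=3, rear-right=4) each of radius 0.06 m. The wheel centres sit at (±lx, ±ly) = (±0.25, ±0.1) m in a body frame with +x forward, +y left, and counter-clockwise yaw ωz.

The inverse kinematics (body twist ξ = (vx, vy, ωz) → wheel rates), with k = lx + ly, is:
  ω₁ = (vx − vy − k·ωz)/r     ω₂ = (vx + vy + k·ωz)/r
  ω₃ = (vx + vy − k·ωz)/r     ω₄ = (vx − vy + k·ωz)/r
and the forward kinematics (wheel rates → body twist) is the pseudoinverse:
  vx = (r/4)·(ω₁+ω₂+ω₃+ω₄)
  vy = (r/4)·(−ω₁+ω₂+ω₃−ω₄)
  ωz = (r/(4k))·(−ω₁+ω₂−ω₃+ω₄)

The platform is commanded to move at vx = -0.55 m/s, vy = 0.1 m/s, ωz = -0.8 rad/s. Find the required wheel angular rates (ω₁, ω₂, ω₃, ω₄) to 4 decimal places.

(-6.1667, -12.1667, -2.8333, -15.5000)

k = lx + ly = 0.25 + 0.1 = 0.3500;  k·ωz = 0.3500·-0.8 = -0.2800
ω₁ (FL) = (vx − vy − k·ωz)/r = -0.3700/0.06 = -6.1667
ω₂ (FR) = (vx + vy + k·ωz)/r = -0.7300/0.06 = -12.1667
ω₃ (RL) = (vx + vy − k·ωz)/r = -0.1700/0.06 = -2.8333
ω₄ (RR) = (vx − vy + k·ωz)/r = -0.9300/0.06 = -15.5000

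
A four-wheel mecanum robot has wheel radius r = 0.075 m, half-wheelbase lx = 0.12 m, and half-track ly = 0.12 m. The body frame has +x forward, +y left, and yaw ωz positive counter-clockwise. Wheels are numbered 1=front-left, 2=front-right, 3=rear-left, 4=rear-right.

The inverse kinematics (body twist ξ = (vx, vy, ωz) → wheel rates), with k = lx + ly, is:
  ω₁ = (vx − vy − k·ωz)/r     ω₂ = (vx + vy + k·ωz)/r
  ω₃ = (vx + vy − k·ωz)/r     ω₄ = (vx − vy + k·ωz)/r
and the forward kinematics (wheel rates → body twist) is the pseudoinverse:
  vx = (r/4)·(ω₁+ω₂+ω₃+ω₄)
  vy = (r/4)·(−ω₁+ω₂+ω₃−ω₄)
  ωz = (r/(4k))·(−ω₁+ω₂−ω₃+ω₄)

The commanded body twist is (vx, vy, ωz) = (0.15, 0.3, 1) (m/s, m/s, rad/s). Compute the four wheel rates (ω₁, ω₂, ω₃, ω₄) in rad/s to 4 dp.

(-5.2000, 9.2000, 2.8000, 1.2000)

k = lx + ly = 0.12 + 0.12 = 0.2400;  k·ωz = 0.2400·1 = 0.2400
ω₁ (FL) = (vx − vy − k·ωz)/r = -0.3900/0.075 = -5.2000
ω₂ (FR) = (vx + vy + k·ωz)/r = 0.6900/0.075 = 9.2000
ω₃ (RL) = (vx + vy − k·ωz)/r = 0.2100/0.075 = 2.8000
ω₄ (RR) = (vx − vy + k·ωz)/r = 0.0900/0.075 = 1.2000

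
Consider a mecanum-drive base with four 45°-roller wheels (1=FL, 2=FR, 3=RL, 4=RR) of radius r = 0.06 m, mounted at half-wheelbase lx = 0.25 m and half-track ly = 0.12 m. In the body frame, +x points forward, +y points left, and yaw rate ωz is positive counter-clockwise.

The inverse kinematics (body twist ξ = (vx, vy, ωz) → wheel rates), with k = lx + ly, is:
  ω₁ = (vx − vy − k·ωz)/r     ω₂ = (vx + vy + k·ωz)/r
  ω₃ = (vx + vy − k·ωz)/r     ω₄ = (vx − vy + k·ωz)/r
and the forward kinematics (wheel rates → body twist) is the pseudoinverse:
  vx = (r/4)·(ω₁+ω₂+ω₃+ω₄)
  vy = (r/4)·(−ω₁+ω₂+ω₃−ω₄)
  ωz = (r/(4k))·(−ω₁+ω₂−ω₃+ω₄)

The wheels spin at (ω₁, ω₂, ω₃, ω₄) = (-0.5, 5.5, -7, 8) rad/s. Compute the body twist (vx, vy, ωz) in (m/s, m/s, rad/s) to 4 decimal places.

(0.0900, -0.1350, 0.8514)

k = lx + ly = 0.25 + 0.12 = 0.3700
ω₁+ω₂+ω₃+ω₄ = 6.0000  →  vx = (0.06/4)·6.0000 = 0.0900
−ω₁+ω₂+ω₃−ω₄ = -9.0000  →  vy = (0.06/4)·-9.0000 = -0.1350
−ω₁+ω₂−ω₃+ω₄ = 21.0000  →  ωz = (0.06/1.4800)·21.0000 = 0.8514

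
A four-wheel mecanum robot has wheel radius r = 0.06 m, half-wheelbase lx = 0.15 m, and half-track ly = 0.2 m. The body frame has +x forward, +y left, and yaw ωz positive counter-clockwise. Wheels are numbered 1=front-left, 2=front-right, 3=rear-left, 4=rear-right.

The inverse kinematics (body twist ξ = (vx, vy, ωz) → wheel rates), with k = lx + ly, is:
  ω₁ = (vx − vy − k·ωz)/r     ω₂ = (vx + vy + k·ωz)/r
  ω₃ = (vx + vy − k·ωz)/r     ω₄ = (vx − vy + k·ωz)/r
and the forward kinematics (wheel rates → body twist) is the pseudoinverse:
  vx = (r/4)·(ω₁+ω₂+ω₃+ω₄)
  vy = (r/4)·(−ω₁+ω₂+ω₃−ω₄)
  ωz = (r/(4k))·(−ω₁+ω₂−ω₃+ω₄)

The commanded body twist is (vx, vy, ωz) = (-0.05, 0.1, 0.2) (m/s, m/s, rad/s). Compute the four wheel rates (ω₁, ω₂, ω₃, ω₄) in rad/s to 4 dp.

(-3.6667, 2.0000, -0.3333, -1.3333)

k = lx + ly = 0.15 + 0.2 = 0.3500;  k·ωz = 0.3500·0.2 = 0.0700
ω₁ (FL) = (vx − vy − k·ωz)/r = -0.2200/0.06 = -3.6667
ω₂ (FR) = (vx + vy + k·ωz)/r = 0.1200/0.06 = 2.0000
ω₃ (RL) = (vx + vy − k·ωz)/r = -0.0200/0.06 = -0.3333
ω₄ (RR) = (vx − vy + k·ωz)/r = -0.0800/0.06 = -1.3333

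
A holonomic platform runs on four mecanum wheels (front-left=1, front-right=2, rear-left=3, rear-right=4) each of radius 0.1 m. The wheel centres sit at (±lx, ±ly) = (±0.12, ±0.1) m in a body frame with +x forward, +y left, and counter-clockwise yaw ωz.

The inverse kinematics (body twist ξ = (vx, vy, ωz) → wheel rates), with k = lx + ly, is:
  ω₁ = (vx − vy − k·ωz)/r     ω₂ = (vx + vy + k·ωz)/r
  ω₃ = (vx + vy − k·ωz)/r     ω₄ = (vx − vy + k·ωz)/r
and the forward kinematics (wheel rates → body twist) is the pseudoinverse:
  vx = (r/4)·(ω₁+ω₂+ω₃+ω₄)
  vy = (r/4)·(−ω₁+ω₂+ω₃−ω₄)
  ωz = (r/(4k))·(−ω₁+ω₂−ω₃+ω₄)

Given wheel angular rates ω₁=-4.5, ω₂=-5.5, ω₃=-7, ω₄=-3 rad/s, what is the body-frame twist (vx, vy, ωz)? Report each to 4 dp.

k = lx + ly = 0.12 + 0.1 = 0.2200
ω₁+ω₂+ω₃+ω₄ = -20.0000  →  vx = (0.1/4)·-20.0000 = -0.5000
−ω₁+ω₂+ω₃−ω₄ = -5.0000  →  vy = (0.1/4)·-5.0000 = -0.1250
−ω₁+ω₂−ω₃+ω₄ = 3.0000  →  ωz = (0.1/0.8800)·3.0000 = 0.3409

(-0.5000, -0.1250, 0.3409)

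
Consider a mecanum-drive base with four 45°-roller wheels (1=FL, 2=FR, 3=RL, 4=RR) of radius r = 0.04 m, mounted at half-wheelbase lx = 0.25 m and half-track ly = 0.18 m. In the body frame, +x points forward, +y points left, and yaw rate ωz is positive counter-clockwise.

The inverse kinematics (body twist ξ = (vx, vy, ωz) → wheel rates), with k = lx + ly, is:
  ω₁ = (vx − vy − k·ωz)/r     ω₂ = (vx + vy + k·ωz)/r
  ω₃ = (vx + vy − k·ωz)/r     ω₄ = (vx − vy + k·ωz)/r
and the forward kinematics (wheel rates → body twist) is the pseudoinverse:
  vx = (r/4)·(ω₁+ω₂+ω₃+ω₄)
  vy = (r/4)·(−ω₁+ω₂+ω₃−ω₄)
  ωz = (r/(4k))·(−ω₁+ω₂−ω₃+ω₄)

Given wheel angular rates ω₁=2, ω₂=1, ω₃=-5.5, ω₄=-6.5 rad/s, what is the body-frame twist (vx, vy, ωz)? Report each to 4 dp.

k = lx + ly = 0.25 + 0.18 = 0.4300
ω₁+ω₂+ω₃+ω₄ = -9.0000  →  vx = (0.04/4)·-9.0000 = -0.0900
−ω₁+ω₂+ω₃−ω₄ = 0.0000  →  vy = (0.04/4)·0.0000 = 0.0000
−ω₁+ω₂−ω₃+ω₄ = -2.0000  →  ωz = (0.04/1.7200)·-2.0000 = -0.0465

(-0.0900, 0.0000, -0.0465)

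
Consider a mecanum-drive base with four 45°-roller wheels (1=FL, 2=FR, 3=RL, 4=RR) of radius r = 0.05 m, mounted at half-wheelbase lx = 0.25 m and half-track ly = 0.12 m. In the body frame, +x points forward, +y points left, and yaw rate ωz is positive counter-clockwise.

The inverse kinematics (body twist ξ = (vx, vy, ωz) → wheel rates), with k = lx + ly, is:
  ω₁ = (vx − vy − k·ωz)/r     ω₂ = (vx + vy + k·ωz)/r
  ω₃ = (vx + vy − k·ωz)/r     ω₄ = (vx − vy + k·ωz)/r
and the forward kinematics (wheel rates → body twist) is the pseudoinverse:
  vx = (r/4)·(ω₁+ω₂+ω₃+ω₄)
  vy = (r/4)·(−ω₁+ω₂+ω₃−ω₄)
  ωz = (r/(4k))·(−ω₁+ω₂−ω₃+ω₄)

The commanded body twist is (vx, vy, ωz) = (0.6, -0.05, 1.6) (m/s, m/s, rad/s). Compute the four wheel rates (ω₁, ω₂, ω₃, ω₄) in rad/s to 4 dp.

k = lx + ly = 0.25 + 0.12 = 0.3700;  k·ωz = 0.3700·1.6 = 0.5920
ω₁ (FL) = (vx − vy − k·ωz)/r = 0.0580/0.05 = 1.1600
ω₂ (FR) = (vx + vy + k·ωz)/r = 1.1420/0.05 = 22.8400
ω₃ (RL) = (vx + vy − k·ωz)/r = -0.0420/0.05 = -0.8400
ω₄ (RR) = (vx − vy + k·ωz)/r = 1.2420/0.05 = 24.8400

(1.1600, 22.8400, -0.8400, 24.8400)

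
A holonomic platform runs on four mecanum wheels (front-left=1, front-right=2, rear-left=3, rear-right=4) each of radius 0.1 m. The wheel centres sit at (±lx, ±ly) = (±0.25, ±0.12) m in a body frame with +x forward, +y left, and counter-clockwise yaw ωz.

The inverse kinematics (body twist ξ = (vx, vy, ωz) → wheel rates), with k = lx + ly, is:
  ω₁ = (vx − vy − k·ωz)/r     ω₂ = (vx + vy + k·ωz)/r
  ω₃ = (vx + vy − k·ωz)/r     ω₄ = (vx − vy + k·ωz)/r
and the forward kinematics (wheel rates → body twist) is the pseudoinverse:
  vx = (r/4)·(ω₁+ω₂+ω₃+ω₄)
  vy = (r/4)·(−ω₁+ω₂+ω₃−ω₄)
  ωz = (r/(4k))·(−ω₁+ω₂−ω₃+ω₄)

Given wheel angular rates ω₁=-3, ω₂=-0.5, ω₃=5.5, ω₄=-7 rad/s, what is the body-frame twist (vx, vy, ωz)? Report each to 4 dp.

k = lx + ly = 0.25 + 0.12 = 0.3700
ω₁+ω₂+ω₃+ω₄ = -5.0000  →  vx = (0.1/4)·-5.0000 = -0.1250
−ω₁+ω₂+ω₃−ω₄ = 15.0000  →  vy = (0.1/4)·15.0000 = 0.3750
−ω₁+ω₂−ω₃+ω₄ = -10.0000  →  ωz = (0.1/1.4800)·-10.0000 = -0.6757

(-0.1250, 0.3750, -0.6757)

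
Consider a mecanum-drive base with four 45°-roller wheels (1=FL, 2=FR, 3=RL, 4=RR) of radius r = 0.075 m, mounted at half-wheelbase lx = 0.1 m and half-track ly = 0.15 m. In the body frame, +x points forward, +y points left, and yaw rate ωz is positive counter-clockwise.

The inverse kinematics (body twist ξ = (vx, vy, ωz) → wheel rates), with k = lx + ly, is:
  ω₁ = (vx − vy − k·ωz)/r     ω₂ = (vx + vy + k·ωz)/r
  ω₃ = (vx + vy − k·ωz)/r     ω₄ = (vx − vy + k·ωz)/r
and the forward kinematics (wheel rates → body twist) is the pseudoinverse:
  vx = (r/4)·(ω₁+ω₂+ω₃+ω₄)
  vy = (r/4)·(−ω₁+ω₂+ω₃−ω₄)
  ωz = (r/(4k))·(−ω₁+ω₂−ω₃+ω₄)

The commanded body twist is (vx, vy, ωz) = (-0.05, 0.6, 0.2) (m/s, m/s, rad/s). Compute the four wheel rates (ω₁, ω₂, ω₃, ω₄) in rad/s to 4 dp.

k = lx + ly = 0.1 + 0.15 = 0.2500;  k·ωz = 0.2500·0.2 = 0.0500
ω₁ (FL) = (vx − vy − k·ωz)/r = -0.7000/0.075 = -9.3333
ω₂ (FR) = (vx + vy + k·ωz)/r = 0.6000/0.075 = 8.0000
ω₃ (RL) = (vx + vy − k·ωz)/r = 0.5000/0.075 = 6.6667
ω₄ (RR) = (vx − vy + k·ωz)/r = -0.6000/0.075 = -8.0000

(-9.3333, 8.0000, 6.6667, -8.0000)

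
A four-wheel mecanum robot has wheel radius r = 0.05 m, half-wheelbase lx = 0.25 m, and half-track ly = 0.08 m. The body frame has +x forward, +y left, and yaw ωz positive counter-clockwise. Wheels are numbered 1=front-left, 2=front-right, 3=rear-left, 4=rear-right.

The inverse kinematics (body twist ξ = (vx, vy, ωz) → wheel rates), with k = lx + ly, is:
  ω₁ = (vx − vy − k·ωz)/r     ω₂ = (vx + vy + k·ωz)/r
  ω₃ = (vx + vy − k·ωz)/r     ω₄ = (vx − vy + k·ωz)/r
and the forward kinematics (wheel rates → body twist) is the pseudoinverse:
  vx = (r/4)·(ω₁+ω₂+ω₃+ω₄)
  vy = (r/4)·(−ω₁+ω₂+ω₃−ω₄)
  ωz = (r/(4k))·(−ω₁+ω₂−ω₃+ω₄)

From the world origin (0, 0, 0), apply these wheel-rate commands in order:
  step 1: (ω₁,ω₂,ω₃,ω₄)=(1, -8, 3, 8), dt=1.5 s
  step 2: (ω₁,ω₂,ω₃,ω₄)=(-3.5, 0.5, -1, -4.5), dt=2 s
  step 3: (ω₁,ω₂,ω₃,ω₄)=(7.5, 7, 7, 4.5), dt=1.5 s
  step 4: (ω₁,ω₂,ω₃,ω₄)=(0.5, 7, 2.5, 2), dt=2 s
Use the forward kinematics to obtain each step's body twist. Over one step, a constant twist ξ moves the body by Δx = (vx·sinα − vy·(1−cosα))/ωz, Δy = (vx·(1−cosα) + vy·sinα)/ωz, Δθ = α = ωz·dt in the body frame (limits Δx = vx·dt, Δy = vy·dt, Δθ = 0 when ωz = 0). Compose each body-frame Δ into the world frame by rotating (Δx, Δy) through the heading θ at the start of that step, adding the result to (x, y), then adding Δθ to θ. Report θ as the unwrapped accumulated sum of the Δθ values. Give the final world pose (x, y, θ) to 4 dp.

step 1: ξ=(vx,vy,ωz)=(0.0500, -0.1750, -0.1515), dt=1.5 → body Δ=(0.0447, -0.2687, -0.2273) → world pose (0.0447, -0.2687, -0.2273)
step 2: ξ=(vx,vy,ωz)=(-0.1063, 0.0938, 0.0189), dt=2.0 → body Δ=(-0.2160, 0.1834, 0.0379) → world pose (-0.1245, -0.0413, -0.1894)
step 3: ξ=(vx,vy,ωz)=(0.3250, 0.0250, -0.1136), dt=1.5 → body Δ=(0.4883, -0.0041, -0.1705) → world pose (0.3544, -0.1373, -0.3598)
step 4: ξ=(vx,vy,ωz)=(0.1500, 0.0875, 0.2273), dt=2.0 → body Δ=(0.2507, 0.2361, 0.4545) → world pose (0.6721, -0.0047, 0.0947)

(0.6721, -0.0047, 0.0947)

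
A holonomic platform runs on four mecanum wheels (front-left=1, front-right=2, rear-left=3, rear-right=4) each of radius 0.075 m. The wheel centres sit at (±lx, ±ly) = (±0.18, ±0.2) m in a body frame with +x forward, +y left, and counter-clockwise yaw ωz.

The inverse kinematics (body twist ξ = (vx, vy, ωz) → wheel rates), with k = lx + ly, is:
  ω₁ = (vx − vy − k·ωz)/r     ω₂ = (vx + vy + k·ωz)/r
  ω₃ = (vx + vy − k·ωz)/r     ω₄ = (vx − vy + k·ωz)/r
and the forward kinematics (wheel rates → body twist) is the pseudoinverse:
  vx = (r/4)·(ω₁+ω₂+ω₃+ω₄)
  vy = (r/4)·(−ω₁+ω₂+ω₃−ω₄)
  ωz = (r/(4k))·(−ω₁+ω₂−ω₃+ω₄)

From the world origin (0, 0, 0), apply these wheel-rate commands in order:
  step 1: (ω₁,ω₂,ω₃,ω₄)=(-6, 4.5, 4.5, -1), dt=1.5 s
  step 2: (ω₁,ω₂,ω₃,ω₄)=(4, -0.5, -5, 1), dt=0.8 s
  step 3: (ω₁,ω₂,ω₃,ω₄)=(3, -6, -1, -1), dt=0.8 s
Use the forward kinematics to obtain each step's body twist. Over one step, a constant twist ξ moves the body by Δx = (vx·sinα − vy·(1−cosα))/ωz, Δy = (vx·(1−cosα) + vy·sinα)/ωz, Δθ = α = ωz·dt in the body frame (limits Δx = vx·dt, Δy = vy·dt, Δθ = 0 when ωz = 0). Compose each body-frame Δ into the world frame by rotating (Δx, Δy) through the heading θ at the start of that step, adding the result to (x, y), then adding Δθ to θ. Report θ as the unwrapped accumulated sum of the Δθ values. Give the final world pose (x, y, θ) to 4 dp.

step 1: ξ=(vx,vy,ωz)=(0.0375, 0.3000, 0.2467), dt=1.5 → body Δ=(-0.0273, 0.4501, 0.3701) → world pose (-0.0273, 0.4501, 0.3701)
step 2: ξ=(vx,vy,ωz)=(-0.0094, -0.1969, 0.0740), dt=0.8 → body Δ=(-0.0028, -0.1576, 0.0592) → world pose (0.0270, 0.3021, 0.4293)
step 3: ξ=(vx,vy,ωz)=(-0.0938, -0.1687, -0.4441), dt=0.8 → body Δ=(-0.0972, -0.1190, -0.3553) → world pose (-0.0118, 0.1535, 0.0740)

(-0.0118, 0.1535, 0.0740)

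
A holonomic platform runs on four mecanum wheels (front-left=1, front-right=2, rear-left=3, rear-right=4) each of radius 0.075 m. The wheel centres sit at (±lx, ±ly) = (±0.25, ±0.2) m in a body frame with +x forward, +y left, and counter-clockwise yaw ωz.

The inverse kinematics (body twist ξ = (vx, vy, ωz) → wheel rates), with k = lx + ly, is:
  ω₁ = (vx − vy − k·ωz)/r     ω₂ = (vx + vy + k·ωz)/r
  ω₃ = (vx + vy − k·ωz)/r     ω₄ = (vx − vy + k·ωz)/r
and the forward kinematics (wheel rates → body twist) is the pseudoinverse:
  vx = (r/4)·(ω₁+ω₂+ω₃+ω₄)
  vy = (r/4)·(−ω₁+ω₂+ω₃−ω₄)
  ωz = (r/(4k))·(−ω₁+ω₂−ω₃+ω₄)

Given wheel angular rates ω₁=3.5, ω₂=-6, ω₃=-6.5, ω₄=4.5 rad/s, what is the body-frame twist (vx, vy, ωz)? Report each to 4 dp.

k = lx + ly = 0.25 + 0.2 = 0.4500
ω₁+ω₂+ω₃+ω₄ = -4.5000  →  vx = (0.075/4)·-4.5000 = -0.0844
−ω₁+ω₂+ω₃−ω₄ = -20.5000  →  vy = (0.075/4)·-20.5000 = -0.3844
−ω₁+ω₂−ω₃+ω₄ = 1.5000  →  ωz = (0.075/1.8000)·1.5000 = 0.0625

(-0.0844, -0.3844, 0.0625)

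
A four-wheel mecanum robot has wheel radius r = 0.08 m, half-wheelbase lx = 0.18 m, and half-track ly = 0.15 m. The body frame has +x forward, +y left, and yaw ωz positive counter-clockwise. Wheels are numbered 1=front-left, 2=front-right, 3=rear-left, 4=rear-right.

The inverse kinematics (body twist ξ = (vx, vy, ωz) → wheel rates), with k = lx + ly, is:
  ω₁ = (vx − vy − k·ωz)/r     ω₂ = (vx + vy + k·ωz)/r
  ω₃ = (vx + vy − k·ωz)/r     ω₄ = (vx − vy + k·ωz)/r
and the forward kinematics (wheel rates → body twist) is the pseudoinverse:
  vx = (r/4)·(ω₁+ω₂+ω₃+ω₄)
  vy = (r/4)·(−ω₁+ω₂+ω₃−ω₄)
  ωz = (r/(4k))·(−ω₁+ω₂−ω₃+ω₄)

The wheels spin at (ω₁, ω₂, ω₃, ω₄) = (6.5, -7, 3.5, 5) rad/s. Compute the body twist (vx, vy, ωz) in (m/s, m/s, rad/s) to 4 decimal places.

(0.1600, -0.3000, -0.7273)

k = lx + ly = 0.18 + 0.15 = 0.3300
ω₁+ω₂+ω₃+ω₄ = 8.0000  →  vx = (0.08/4)·8.0000 = 0.1600
−ω₁+ω₂+ω₃−ω₄ = -15.0000  →  vy = (0.08/4)·-15.0000 = -0.3000
−ω₁+ω₂−ω₃+ω₄ = -12.0000  →  ωz = (0.08/1.3200)·-12.0000 = -0.7273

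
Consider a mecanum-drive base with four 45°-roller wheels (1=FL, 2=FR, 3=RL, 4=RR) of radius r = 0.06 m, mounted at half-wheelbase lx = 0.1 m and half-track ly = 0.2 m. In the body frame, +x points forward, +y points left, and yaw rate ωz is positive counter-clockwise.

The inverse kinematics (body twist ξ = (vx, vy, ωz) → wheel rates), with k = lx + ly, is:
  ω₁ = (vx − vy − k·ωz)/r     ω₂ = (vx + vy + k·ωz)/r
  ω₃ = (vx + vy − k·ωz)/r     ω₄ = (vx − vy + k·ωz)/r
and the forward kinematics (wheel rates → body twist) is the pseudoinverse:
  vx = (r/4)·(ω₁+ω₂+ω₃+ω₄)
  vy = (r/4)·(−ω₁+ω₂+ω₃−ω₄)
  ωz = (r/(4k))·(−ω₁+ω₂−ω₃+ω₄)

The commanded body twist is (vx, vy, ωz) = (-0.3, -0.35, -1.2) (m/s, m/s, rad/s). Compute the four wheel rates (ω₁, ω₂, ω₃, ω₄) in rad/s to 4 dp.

(6.8333, -16.8333, -4.8333, -5.1667)

k = lx + ly = 0.1 + 0.2 = 0.3000;  k·ωz = 0.3000·-1.2 = -0.3600
ω₁ (FL) = (vx − vy − k·ωz)/r = 0.4100/0.06 = 6.8333
ω₂ (FR) = (vx + vy + k·ωz)/r = -1.0100/0.06 = -16.8333
ω₃ (RL) = (vx + vy − k·ωz)/r = -0.2900/0.06 = -4.8333
ω₄ (RR) = (vx − vy + k·ωz)/r = -0.3100/0.06 = -5.1667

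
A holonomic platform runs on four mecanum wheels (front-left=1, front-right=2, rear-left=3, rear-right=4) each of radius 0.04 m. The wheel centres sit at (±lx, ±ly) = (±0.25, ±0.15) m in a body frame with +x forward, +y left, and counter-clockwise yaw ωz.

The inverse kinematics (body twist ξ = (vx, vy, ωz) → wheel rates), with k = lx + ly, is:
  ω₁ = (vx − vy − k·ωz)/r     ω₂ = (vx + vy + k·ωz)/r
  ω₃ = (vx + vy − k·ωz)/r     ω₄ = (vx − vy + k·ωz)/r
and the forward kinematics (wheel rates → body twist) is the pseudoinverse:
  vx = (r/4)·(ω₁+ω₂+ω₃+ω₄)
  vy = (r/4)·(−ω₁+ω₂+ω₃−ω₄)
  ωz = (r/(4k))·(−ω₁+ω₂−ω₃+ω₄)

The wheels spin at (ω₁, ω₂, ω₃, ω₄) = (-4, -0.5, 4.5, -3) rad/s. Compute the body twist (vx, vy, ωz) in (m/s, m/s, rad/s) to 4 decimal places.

k = lx + ly = 0.25 + 0.15 = 0.4000
ω₁+ω₂+ω₃+ω₄ = -3.0000  →  vx = (0.04/4)·-3.0000 = -0.0300
−ω₁+ω₂+ω₃−ω₄ = 11.0000  →  vy = (0.04/4)·11.0000 = 0.1100
−ω₁+ω₂−ω₃+ω₄ = -4.0000  →  ωz = (0.04/1.6000)·-4.0000 = -0.1000

(-0.0300, 0.1100, -0.1000)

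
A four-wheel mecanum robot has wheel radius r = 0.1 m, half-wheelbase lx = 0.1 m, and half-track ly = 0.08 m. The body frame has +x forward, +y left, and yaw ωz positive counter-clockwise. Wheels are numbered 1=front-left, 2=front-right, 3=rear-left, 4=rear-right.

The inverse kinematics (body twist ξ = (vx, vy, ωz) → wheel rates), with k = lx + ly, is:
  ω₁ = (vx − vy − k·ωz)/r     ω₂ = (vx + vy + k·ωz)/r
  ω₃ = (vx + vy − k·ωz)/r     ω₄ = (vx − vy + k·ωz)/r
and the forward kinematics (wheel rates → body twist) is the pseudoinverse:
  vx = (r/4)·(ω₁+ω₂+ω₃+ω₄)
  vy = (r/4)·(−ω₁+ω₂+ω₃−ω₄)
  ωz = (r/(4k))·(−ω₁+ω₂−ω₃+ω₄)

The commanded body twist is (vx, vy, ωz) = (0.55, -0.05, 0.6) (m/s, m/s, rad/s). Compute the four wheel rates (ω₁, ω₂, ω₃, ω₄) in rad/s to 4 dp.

(4.9200, 6.0800, 3.9200, 7.0800)

k = lx + ly = 0.1 + 0.08 = 0.1800;  k·ωz = 0.1800·0.6 = 0.1080
ω₁ (FL) = (vx − vy − k·ωz)/r = 0.4920/0.1 = 4.9200
ω₂ (FR) = (vx + vy + k·ωz)/r = 0.6080/0.1 = 6.0800
ω₃ (RL) = (vx + vy − k·ωz)/r = 0.3920/0.1 = 3.9200
ω₄ (RR) = (vx − vy + k·ωz)/r = 0.7080/0.1 = 7.0800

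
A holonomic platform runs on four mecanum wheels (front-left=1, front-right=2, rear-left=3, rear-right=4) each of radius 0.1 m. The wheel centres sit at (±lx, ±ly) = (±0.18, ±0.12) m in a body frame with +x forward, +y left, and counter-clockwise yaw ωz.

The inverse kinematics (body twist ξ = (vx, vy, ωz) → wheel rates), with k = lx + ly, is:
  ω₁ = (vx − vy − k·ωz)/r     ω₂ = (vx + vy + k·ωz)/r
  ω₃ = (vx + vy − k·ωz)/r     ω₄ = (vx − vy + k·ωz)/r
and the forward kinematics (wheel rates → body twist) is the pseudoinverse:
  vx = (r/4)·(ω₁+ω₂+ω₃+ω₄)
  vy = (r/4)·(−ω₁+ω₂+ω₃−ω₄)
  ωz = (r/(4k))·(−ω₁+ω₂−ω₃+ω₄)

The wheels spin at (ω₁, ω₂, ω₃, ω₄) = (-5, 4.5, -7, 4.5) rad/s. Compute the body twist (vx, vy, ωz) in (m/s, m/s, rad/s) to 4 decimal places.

k = lx + ly = 0.18 + 0.12 = 0.3000
ω₁+ω₂+ω₃+ω₄ = -3.0000  →  vx = (0.1/4)·-3.0000 = -0.0750
−ω₁+ω₂+ω₃−ω₄ = -2.0000  →  vy = (0.1/4)·-2.0000 = -0.0500
−ω₁+ω₂−ω₃+ω₄ = 21.0000  →  ωz = (0.1/1.2000)·21.0000 = 1.7500

(-0.0750, -0.0500, 1.7500)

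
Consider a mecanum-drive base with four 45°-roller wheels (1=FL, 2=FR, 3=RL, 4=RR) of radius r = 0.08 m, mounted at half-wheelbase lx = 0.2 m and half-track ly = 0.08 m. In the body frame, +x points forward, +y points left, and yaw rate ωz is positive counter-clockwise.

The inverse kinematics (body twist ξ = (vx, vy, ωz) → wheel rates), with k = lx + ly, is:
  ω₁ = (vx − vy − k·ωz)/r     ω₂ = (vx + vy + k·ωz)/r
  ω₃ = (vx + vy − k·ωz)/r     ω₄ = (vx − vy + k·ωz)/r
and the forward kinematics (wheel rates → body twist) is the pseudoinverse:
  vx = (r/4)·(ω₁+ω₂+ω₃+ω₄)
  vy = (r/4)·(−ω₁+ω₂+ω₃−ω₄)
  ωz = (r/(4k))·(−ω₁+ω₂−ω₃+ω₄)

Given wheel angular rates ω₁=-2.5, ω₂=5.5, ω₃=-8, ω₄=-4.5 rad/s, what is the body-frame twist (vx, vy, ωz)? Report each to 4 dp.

(-0.1900, 0.0900, 0.8214)

k = lx + ly = 0.2 + 0.08 = 0.2800
ω₁+ω₂+ω₃+ω₄ = -9.5000  →  vx = (0.08/4)·-9.5000 = -0.1900
−ω₁+ω₂+ω₃−ω₄ = 4.5000  →  vy = (0.08/4)·4.5000 = 0.0900
−ω₁+ω₂−ω₃+ω₄ = 11.5000  →  ωz = (0.08/1.1200)·11.5000 = 0.8214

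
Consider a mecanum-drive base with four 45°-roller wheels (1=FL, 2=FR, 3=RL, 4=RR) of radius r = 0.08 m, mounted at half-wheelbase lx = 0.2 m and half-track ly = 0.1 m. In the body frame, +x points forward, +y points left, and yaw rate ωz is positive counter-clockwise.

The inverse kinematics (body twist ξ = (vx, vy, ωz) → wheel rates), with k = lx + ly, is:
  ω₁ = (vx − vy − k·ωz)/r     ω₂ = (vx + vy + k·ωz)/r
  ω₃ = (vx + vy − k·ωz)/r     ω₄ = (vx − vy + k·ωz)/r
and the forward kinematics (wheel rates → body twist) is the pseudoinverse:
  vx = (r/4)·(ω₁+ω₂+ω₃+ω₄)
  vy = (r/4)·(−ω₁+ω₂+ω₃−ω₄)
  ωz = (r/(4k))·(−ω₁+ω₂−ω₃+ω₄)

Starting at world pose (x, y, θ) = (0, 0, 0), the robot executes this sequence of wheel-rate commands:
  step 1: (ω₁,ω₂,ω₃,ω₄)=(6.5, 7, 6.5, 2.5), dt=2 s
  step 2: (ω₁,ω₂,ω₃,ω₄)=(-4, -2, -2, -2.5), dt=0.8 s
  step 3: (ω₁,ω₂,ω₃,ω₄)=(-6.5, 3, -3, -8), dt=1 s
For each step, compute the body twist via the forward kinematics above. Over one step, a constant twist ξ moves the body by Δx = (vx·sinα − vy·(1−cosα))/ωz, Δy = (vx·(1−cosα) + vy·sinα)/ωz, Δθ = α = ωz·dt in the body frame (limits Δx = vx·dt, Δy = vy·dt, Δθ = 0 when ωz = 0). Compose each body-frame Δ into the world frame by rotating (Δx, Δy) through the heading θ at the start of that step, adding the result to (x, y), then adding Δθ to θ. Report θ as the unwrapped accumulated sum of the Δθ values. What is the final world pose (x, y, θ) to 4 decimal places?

(0.5595, 0.4218, -0.0867)

step 1: ξ=(vx,vy,ωz)=(0.4500, 0.0900, -0.2333), dt=2.0 → body Δ=(0.9089, -0.0327, -0.4667) → world pose (0.9089, -0.0327, -0.4667)
step 2: ξ=(vx,vy,ωz)=(-0.2100, 0.0500, 0.1000), dt=0.8 → body Δ=(-0.1694, 0.0332, 0.0800) → world pose (0.7726, 0.0732, -0.3867)
step 3: ξ=(vx,vy,ωz)=(-0.2900, 0.2900, 0.3000), dt=1.0 → body Δ=(-0.3288, 0.2425, 0.3000) → world pose (0.5595, 0.4218, -0.0867)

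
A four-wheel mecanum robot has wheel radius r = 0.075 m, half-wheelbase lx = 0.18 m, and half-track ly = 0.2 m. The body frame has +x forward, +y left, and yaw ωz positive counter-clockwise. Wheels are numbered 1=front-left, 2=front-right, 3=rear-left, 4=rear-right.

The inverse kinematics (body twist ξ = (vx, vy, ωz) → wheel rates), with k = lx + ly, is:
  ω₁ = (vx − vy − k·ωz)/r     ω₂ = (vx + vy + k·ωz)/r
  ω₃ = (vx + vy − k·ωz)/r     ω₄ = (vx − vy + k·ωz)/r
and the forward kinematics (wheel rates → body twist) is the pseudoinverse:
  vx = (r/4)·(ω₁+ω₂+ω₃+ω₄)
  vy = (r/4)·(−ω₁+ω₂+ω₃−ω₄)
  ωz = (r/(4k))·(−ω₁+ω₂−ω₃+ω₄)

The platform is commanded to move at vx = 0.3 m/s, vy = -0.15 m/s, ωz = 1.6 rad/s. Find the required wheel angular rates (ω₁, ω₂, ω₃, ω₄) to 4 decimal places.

(-2.1067, 10.1067, -6.1067, 14.1067)

k = lx + ly = 0.18 + 0.2 = 0.3800;  k·ωz = 0.3800·1.6 = 0.6080
ω₁ (FL) = (vx − vy − k·ωz)/r = -0.1580/0.075 = -2.1067
ω₂ (FR) = (vx + vy + k·ωz)/r = 0.7580/0.075 = 10.1067
ω₃ (RL) = (vx + vy − k·ωz)/r = -0.4580/0.075 = -6.1067
ω₄ (RR) = (vx − vy + k·ωz)/r = 1.0580/0.075 = 14.1067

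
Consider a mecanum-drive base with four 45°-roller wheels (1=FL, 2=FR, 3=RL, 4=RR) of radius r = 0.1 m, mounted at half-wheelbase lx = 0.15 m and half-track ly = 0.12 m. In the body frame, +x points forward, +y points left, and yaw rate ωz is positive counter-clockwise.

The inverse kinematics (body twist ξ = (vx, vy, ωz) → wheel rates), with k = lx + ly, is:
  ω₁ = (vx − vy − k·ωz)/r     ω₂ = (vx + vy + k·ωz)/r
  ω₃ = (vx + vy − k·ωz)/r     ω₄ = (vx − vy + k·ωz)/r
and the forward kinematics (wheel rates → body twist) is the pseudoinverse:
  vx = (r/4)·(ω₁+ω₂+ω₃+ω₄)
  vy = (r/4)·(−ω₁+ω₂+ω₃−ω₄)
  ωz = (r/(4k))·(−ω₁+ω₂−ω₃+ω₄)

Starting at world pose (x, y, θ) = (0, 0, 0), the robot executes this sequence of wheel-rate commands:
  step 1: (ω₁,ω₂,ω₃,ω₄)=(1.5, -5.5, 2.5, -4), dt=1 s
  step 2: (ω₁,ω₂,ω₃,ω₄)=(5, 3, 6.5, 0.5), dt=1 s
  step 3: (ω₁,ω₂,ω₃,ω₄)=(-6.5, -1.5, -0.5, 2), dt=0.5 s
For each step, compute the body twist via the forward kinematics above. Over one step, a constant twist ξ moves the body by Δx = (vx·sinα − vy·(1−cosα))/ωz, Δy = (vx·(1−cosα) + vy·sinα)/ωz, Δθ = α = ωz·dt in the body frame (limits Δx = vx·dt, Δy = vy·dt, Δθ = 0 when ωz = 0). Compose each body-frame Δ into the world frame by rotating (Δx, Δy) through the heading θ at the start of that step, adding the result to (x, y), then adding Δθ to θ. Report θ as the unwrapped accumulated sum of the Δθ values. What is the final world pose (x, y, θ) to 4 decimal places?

step 1: ξ=(vx,vy,ωz)=(-0.1375, -0.0125, -1.2500), dt=1.0 → body Δ=(-0.1112, 0.0658, -1.2500) → world pose (-0.1112, 0.0658, -1.2500)
step 2: ξ=(vx,vy,ωz)=(0.3750, 0.1000, -0.7407), dt=1.0 → body Δ=(0.3770, -0.0416, -0.7407) → world pose (-0.0318, -0.3051, -1.9907)
step 3: ξ=(vx,vy,ωz)=(-0.1625, 0.0625, 0.6944), dt=0.5 → body Δ=(-0.0850, 0.0167, 0.3472) → world pose (0.0181, -0.2342, -1.6435)

(0.0181, -0.2342, -1.6435)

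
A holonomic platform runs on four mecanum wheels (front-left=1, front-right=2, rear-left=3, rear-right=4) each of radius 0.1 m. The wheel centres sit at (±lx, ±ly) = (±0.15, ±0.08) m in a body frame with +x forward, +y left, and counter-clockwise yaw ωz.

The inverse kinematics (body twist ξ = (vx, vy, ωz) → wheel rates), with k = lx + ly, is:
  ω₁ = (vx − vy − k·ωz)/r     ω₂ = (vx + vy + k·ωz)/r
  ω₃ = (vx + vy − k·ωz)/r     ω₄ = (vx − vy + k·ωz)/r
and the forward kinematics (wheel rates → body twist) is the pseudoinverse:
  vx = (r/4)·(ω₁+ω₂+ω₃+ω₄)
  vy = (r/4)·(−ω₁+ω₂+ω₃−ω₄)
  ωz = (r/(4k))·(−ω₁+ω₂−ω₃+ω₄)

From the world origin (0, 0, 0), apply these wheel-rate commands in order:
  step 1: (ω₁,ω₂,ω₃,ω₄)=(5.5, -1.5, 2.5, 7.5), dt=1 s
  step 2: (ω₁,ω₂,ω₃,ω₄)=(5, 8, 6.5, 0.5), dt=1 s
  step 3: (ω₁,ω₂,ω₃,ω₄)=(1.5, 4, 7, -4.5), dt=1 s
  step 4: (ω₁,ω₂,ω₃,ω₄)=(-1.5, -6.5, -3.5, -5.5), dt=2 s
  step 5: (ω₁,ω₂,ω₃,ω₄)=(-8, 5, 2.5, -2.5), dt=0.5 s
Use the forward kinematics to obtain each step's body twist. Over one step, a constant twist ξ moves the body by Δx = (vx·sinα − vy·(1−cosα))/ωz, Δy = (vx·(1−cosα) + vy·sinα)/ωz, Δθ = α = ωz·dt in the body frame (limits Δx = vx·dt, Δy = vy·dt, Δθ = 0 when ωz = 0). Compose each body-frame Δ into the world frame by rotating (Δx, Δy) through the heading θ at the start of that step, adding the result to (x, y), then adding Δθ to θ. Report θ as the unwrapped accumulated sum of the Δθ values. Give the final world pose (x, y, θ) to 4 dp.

step 1: ξ=(vx,vy,ωz)=(0.3500, -0.3000, -0.2174), dt=1.0 → body Δ=(0.3148, -0.3355, -0.2174) → world pose (0.3148, -0.3355, -0.2174)
step 2: ξ=(vx,vy,ωz)=(0.5000, 0.2250, -0.3261), dt=1.0 → body Δ=(0.5275, 0.1402, -0.3261) → world pose (0.8601, -0.3124, -0.5435)
step 3: ξ=(vx,vy,ωz)=(0.2000, 0.3500, -0.9783), dt=1.0 → body Δ=(0.3276, 0.2065, -0.9783) → world pose (1.2473, -0.3050, -1.5217)
step 4: ξ=(vx,vy,ωz)=(-0.4250, -0.0750, -0.7609), dt=2.0 → body Δ=(-0.6516, 0.4327, -1.5217) → world pose (1.6476, 0.3671, -3.0435)
step 5: ξ=(vx,vy,ωz)=(-0.0750, 0.4500, 0.8696), dt=0.5 → body Δ=(-0.0845, 0.2100, 0.4348) → world pose (1.7522, 0.1664, -2.6087)

(1.7522, 0.1664, -2.6087)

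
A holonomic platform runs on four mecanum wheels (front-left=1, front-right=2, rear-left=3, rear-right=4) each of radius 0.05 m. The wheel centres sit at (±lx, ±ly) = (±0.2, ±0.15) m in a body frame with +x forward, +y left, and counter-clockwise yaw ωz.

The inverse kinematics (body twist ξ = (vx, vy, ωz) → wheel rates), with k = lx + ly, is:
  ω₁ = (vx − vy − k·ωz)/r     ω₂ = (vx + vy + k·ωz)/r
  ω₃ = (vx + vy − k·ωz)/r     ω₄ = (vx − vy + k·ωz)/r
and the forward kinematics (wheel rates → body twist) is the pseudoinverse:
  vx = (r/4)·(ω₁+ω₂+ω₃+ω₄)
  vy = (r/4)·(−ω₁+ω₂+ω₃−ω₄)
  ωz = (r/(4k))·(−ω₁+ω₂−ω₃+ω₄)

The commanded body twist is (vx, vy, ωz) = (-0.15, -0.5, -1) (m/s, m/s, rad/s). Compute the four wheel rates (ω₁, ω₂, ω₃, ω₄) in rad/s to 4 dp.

k = lx + ly = 0.2 + 0.15 = 0.3500;  k·ωz = 0.3500·-1 = -0.3500
ω₁ (FL) = (vx − vy − k·ωz)/r = 0.7000/0.05 = 14.0000
ω₂ (FR) = (vx + vy + k·ωz)/r = -1.0000/0.05 = -20.0000
ω₃ (RL) = (vx + vy − k·ωz)/r = -0.3000/0.05 = -6.0000
ω₄ (RR) = (vx − vy + k·ωz)/r = 0.0000/0.05 = 0.0000

(14.0000, -20.0000, -6.0000, 0.0000)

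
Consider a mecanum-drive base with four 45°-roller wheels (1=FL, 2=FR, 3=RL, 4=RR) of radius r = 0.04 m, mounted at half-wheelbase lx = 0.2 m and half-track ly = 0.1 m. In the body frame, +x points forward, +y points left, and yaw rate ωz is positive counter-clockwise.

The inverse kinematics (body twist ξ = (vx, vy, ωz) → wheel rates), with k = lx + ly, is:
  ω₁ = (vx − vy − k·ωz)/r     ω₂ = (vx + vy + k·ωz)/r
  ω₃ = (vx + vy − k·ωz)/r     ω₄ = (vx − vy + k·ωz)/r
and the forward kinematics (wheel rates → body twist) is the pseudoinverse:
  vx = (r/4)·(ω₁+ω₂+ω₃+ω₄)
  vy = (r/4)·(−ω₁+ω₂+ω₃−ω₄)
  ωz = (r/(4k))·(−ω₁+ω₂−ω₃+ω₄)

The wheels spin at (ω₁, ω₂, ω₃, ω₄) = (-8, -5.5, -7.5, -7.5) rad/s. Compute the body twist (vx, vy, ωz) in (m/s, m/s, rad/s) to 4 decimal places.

(-0.2850, 0.0250, 0.0833)

k = lx + ly = 0.2 + 0.1 = 0.3000
ω₁+ω₂+ω₃+ω₄ = -28.5000  →  vx = (0.04/4)·-28.5000 = -0.2850
−ω₁+ω₂+ω₃−ω₄ = 2.5000  →  vy = (0.04/4)·2.5000 = 0.0250
−ω₁+ω₂−ω₃+ω₄ = 2.5000  →  ωz = (0.04/1.2000)·2.5000 = 0.0833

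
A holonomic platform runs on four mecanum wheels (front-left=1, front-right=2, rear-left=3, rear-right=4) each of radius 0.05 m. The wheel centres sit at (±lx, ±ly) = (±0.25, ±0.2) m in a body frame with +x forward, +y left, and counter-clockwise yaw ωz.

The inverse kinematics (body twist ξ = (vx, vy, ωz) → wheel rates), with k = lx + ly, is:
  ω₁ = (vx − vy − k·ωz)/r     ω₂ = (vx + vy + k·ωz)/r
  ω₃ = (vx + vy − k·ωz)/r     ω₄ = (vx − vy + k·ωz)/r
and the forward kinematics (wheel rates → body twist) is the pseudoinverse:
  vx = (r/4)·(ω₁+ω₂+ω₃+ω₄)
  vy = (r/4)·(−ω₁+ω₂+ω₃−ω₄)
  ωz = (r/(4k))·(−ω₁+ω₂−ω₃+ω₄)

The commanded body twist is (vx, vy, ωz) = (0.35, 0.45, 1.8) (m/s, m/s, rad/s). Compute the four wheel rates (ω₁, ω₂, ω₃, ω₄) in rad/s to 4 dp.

(-18.2000, 32.2000, -0.2000, 14.2000)

k = lx + ly = 0.25 + 0.2 = 0.4500;  k·ωz = 0.4500·1.8 = 0.8100
ω₁ (FL) = (vx − vy − k·ωz)/r = -0.9100/0.05 = -18.2000
ω₂ (FR) = (vx + vy + k·ωz)/r = 1.6100/0.05 = 32.2000
ω₃ (RL) = (vx + vy − k·ωz)/r = -0.0100/0.05 = -0.2000
ω₄ (RR) = (vx − vy + k·ωz)/r = 0.7100/0.05 = 14.2000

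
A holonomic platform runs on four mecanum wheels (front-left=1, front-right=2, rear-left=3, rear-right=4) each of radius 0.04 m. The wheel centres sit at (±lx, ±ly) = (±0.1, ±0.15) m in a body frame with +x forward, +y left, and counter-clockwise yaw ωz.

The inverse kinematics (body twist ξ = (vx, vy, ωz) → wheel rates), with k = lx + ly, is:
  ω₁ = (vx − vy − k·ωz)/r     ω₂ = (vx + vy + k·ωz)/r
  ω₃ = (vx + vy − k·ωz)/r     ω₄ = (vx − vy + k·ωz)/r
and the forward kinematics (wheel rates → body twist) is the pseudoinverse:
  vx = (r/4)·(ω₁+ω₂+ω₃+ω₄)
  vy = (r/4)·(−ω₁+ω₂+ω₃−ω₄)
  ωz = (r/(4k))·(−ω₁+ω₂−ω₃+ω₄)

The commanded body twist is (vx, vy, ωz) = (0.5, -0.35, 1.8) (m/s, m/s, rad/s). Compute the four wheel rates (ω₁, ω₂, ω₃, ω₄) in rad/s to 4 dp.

(10.0000, 15.0000, -7.5000, 32.5000)

k = lx + ly = 0.1 + 0.15 = 0.2500;  k·ωz = 0.2500·1.8 = 0.4500
ω₁ (FL) = (vx − vy − k·ωz)/r = 0.4000/0.04 = 10.0000
ω₂ (FR) = (vx + vy + k·ωz)/r = 0.6000/0.04 = 15.0000
ω₃ (RL) = (vx + vy − k·ωz)/r = -0.3000/0.04 = -7.5000
ω₄ (RR) = (vx − vy + k·ωz)/r = 1.3000/0.04 = 32.5000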